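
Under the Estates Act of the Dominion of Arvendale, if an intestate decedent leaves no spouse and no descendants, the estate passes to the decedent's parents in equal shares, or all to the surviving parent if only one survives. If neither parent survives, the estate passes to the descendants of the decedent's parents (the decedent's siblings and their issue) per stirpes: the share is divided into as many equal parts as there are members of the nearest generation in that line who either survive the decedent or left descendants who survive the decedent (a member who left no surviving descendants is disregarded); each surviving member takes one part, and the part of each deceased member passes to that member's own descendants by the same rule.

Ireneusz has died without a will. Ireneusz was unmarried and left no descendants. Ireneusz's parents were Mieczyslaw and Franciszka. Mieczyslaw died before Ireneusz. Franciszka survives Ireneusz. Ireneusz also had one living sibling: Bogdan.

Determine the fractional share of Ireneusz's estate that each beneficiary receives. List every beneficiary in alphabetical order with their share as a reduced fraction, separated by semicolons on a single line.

Only one parent, Franciszka, survives, so Franciszka takes the entire estate. The siblings take nothing because a surviving parent has priority.

Franciszka 1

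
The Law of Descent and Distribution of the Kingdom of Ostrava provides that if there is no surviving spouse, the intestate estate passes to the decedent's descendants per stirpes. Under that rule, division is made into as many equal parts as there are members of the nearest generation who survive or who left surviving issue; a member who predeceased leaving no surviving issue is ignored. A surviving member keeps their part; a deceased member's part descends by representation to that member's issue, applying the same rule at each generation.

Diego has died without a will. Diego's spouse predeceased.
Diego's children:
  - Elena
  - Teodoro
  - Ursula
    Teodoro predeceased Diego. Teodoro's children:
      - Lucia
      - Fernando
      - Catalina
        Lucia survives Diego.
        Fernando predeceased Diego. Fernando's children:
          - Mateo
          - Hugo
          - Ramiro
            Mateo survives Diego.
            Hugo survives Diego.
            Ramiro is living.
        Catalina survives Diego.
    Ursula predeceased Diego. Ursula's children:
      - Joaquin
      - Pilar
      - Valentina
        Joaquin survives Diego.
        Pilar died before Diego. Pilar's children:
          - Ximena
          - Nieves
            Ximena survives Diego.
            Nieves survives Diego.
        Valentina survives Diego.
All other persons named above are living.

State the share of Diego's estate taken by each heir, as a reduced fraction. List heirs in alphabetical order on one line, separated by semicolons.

Catalina 1/9; Elena 1/3; Hugo 1/27; Joaquin 1/9; Lucia 1/9; Mateo 1/27; Nieves 1/18; Ramiro 1/27; Valentina 1/9; Ximena 1/18

There is no surviving spouse, so the entire estate passes to Diego's descendants per stirpes.
The estate is divided into 3 equal shares of 1/3 among Elena, Teodoro, Ursula.
Elena is living and takes 1/3.
Teodoro predeceased; the 1/3 allotted to Teodoro's branch passes to Teodoro's issue by representation.
The 1/3 is divided into 3 equal shares of 1/9 among Lucia, Fernando, Catalina.
Lucia is living and takes 1/9.
Fernando predeceased; the 1/9 allotted to Fernando's branch passes to Fernando's issue by representation.
The 1/9 is divided into 3 equal shares of 1/27 among Mateo, Hugo, Ramiro.
Mateo is living and takes 1/27.
Hugo is living and takes 1/27.
Ramiro is living and takes 1/27.
Catalina is living and takes 1/9.
Ursula predeceased; the 1/3 allotted to Ursula's branch passes to Ursula's issue by representation.
The 1/3 is divided into 3 equal shares of 1/9 among Joaquin, Pilar, Valentina.
Joaquin is living and takes 1/9.
Pilar predeceased; the 1/9 allotted to Pilar's branch passes to Pilar's issue by representation.
The 1/9 is divided into 2 equal shares of 1/18 among Ximena, Nieves.
Ximena is living and takes 1/18.
Nieves is living and takes 1/18.
Valentina is living and takes 1/9.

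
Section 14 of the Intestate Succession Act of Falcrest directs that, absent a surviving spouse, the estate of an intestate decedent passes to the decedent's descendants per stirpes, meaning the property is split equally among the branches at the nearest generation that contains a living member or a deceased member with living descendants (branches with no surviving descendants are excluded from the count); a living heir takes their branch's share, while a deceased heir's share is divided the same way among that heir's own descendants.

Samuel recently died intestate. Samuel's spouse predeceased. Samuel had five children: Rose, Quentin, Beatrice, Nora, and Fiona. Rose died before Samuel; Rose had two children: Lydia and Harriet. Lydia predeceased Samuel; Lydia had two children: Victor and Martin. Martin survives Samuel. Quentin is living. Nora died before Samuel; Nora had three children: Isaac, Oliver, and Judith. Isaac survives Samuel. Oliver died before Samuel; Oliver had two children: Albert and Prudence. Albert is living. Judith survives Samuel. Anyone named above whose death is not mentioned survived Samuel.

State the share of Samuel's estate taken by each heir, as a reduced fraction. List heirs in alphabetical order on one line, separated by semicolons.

There is no surviving spouse, so the entire estate passes to Samuel's descendants per stirpes.
The estate is divided into 5 equal shares of 1/5 among Rose, Quentin, Beatrice, Nora, Fiona.
Rose predeceased; the 1/5 allotted to Rose's branch passes to Rose's issue by representation.
The 1/5 is divided into 2 equal shares of 1/10 among Lydia, Harriet.
Lydia predeceased; the 1/10 allotted to Lydia's branch passes to Lydia's issue by representation.
The 1/10 is divided into 2 equal shares of 1/20 among Victor, Martin.
Victor is living and takes 1/20.
Martin is living and takes 1/20.
Harriet is living and takes 1/10.
Quentin is living and takes 1/5.
Beatrice is living and takes 1/5.
Nora predeceased; the 1/5 allotted to Nora's branch passes to Nora's issue by representation.
The 1/5 is divided into 3 equal shares of 1/15 among Isaac, Oliver, Judith.
Isaac is living and takes 1/15.
Oliver predeceased; the 1/15 allotted to Oliver's branch passes to Oliver's issue by representation.
The 1/15 is divided into 2 equal shares of 1/30 among Albert, Prudence.
Albert is living and takes 1/30.
Prudence is living and takes 1/30.
Judith is living and takes 1/15.
Fiona is living and takes 1/5.

Albert 1/30; Beatrice 1/5; Fiona 1/5; Harriet 1/10; Isaac 1/15; Judith 1/15; Martin 1/20; Prudence 1/30; Quentin 1/5; Victor 1/20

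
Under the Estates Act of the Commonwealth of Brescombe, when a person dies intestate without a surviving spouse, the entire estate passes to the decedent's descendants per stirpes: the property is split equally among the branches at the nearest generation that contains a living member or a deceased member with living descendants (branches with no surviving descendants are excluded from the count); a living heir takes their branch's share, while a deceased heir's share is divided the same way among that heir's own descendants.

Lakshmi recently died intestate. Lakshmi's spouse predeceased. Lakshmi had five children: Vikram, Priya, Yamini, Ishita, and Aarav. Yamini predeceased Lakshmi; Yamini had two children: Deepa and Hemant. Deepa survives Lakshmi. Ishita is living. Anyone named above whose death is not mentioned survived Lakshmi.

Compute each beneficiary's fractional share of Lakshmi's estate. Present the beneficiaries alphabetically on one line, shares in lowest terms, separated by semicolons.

There is no surviving spouse, so the entire estate passes to Lakshmi's descendants per stirpes.
The estate is divided into 5 equal shares of 1/5 among Vikram, Priya, Yamini, Ishita, Aarav.
Vikram is living and takes 1/5.
Priya is living and takes 1/5.
Yamini predeceased; the 1/5 allotted to Yamini's branch passes to Yamini's issue by representation.
The 1/5 is divided into 2 equal shares of 1/10 among Deepa, Hemant.
Deepa is living and takes 1/10.
Hemant is living and takes 1/10.
Ishita is living and takes 1/5.
Aarav is living and takes 1/5.

Aarav 1/5; Deepa 1/10; Hemant 1/10; Ishita 1/5; Priya 1/5; Vikram 1/5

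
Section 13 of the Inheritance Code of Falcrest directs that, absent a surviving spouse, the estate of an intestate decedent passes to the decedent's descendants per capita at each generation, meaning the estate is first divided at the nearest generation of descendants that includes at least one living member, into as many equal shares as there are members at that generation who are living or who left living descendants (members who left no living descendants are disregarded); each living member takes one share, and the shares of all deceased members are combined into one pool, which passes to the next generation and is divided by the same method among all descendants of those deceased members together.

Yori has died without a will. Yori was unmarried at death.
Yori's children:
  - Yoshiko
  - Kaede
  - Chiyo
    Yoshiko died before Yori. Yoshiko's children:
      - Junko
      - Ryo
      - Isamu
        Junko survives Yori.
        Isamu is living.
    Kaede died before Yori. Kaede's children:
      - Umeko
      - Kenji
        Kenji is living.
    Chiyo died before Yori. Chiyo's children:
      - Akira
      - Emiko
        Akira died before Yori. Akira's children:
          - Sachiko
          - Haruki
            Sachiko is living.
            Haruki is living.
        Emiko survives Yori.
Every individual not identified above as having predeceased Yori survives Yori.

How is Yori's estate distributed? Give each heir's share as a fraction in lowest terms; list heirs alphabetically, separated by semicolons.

Emiko 1/7; Haruki 1/14; Isamu 1/7; Junko 1/7; Kenji 1/7; Ryo 1/7; Sachiko 1/14; Umeko 1/7

There is no surviving spouse, so the entire estate passes to Yori's descendants per capita at each generation.
No one at generation 1 (Yoshiko, Kaede, Chiyo) is living; moving to the next generation.
At generation 2 (Junko, Ryo, Isamu, Umeko, Kenji, Akira, Emiko) there are 7 shares of (1)/7 = 1/7 each.
Living: Junko, Ryo, Isamu, Umeko, Kenji, and Emiko — each takes 1/7.
Deceased: Akira. That 1/7 share is carried to generation 3.
At generation 3 (Sachiko, Haruki) there are 2 shares of (1/7)/2 = 1/14 each.
Living: Sachiko and Haruki — each takes 1/14.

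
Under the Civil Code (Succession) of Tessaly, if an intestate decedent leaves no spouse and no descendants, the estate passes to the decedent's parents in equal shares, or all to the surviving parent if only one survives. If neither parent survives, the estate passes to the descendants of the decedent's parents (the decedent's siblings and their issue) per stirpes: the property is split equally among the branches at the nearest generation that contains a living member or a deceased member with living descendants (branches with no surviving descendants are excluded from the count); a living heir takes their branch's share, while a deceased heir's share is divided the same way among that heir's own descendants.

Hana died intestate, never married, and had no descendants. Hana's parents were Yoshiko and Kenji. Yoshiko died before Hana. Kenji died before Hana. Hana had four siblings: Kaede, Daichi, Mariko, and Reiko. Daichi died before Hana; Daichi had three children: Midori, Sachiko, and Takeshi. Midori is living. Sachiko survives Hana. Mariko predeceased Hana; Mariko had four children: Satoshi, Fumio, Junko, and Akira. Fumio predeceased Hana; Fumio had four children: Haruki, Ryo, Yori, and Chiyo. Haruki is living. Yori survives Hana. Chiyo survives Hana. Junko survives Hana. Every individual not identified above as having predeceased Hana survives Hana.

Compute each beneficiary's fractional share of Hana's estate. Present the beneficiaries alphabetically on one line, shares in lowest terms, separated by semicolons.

Akira 1/16; Chiyo 1/64; Haruki 1/64; Junko 1/16; Kaede 1/4; Midori 1/12; Reiko 1/4; Ryo 1/64; Sachiko 1/12; Satoshi 1/16; Takeshi 1/12; Yori 1/64

Neither parent survives and there are no descendants, so the estate passes to Hana's siblings and their issue per stirpes.
The estate is divided into 4 equal shares of 1/4 among Kaede, Daichi, Mariko, Reiko.
Kaede is living and takes 1/4.
Daichi predeceased; the 1/4 allotted to Daichi's branch passes to Daichi's issue by representation.
The 1/4 is divided into 3 equal shares of 1/12 among Midori, Sachiko, Takeshi.
Midori is living and takes 1/12.
Sachiko is living and takes 1/12.
Takeshi is living and takes 1/12.
Mariko predeceased; the 1/4 allotted to Mariko's branch passes to Mariko's issue by representation.
The 1/4 is divided into 4 equal shares of 1/16 among Satoshi, Fumio, Junko, Akira.
Satoshi is living and takes 1/16.
Fumio predeceased; the 1/16 allotted to Fumio's branch passes to Fumio's issue by representation.
The 1/16 is divided into 4 equal shares of 1/64 among Haruki, Ryo, Yori, Chiyo.
Haruki is living and takes 1/64.
Ryo is living and takes 1/64.
Yori is living and takes 1/64.
Chiyo is living and takes 1/64.
Junko is living and takes 1/16.
Akira is living and takes 1/16.
Reiko is living and takes 1/4.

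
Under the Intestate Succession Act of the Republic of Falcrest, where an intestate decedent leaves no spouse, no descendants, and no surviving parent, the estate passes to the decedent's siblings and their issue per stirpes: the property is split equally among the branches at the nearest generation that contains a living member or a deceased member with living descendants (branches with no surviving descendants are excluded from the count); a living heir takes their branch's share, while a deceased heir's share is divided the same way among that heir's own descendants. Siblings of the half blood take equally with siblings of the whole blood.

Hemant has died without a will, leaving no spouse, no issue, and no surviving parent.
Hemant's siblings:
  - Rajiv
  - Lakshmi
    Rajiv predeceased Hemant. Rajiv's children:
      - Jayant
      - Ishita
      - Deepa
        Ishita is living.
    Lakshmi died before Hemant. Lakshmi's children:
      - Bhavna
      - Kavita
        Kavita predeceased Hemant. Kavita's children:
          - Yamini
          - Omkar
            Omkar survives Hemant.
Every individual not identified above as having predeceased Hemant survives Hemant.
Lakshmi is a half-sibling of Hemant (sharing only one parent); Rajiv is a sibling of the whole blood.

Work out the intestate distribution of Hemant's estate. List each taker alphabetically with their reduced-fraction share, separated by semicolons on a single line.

Bhavna 1/4; Deepa 1/6; Ishita 1/6; Jayant 1/6; Omkar 1/8; Yamini 1/8

No spouse, descendants, or parent survives, so the estate passes to Hemant's siblings per stirpes.
Half-blood and whole-blood siblings take equally under the stated rule.
The estate is divided into 2 equal shares of 1/2 among Rajiv, Lakshmi.
Rajiv predeceased; the 1/2 allotted to Rajiv's branch passes to Rajiv's issue by representation.
The 1/2 is divided into 3 equal shares of 1/6 among Jayant, Ishita, Deepa.
Jayant is living and takes 1/6.
Ishita is living and takes 1/6.
Deepa is living and takes 1/6.
Lakshmi predeceased; the 1/2 allotted to Lakshmi's branch passes to Lakshmi's issue by representation.
The 1/2 is divided into 2 equal shares of 1/4 among Bhavna, Kavita.
Bhavna is living and takes 1/4.
Kavita predeceased; the 1/4 allotted to Kavita's branch passes to Kavita's issue by representation.
The 1/4 is divided into 2 equal shares of 1/8 among Yamini, Omkar.
Yamini is living and takes 1/8.
Omkar is living and takes 1/8.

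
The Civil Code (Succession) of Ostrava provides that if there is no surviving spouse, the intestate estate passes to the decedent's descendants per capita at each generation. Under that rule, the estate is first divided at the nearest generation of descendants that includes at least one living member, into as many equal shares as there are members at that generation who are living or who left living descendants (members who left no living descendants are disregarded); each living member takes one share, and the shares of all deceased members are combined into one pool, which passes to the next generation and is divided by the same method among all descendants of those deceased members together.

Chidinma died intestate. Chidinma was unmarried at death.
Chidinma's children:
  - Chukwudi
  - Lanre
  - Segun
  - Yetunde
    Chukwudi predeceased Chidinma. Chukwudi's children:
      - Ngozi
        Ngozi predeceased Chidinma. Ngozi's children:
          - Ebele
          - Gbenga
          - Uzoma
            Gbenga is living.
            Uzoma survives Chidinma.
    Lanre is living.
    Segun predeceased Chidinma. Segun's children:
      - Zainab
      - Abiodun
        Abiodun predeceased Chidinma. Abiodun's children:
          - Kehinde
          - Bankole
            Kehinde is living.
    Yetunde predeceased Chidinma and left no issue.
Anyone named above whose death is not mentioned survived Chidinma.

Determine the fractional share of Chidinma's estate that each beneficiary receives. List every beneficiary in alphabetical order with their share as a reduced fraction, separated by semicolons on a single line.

There is no surviving spouse, so the entire estate passes to Chidinma's descendants per capita at each generation.
At generation 1 (Chukwudi, Lanre, Segun) there are 3 shares of (1)/3 = 1/3 each.
Living: Lanre — each takes 1/3.
Deceased: Chukwudi and Segun. Their combined 2/3 is pooled and carried to generation 2.
At generation 2 (Ngozi, Zainab, Abiodun) there are 3 shares of (2/3)/3 = 2/9 each.
Living: Zainab — each takes 2/9.
Deceased: Ngozi and Abiodun. Their combined 4/9 is pooled and carried to generation 3.
At generation 3 (Ebele, Gbenga, Uzoma, Kehinde, Bankole) there are 5 shares of (4/9)/5 = 4/45 each.
Living: Ebele, Gbenga, Uzoma, Kehinde, and Bankole — each takes 4/45.

Bankole 4/45; Ebele 4/45; Gbenga 4/45; Kehinde 4/45; Lanre 1/3; Uzoma 4/45; Zainab 2/9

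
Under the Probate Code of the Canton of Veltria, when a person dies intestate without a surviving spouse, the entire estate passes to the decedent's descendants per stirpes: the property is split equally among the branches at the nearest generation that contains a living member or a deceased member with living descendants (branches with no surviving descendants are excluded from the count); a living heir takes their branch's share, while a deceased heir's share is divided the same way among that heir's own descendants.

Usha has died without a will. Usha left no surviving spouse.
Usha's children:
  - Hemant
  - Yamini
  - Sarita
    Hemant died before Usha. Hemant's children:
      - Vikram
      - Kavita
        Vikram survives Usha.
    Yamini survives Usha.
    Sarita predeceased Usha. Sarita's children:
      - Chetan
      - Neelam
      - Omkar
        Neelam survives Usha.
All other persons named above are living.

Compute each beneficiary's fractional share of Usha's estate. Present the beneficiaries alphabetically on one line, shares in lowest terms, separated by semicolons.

Chetan 1/9; Kavita 1/6; Neelam 1/9; Omkar 1/9; Vikram 1/6; Yamini 1/3

There is no surviving spouse, so the entire estate passes to Usha's descendants per stirpes.
The estate is divided into 3 equal shares of 1/3 among Hemant, Yamini, Sarita.
Hemant predeceased; the 1/3 allotted to Hemant's branch passes to Hemant's issue by representation.
The 1/3 is divided into 2 equal shares of 1/6 among Vikram, Kavita.
Vikram is living and takes 1/6.
Kavita is living and takes 1/6.
Yamini is living and takes 1/3.
Sarita predeceased; the 1/3 allotted to Sarita's branch passes to Sarita's issue by representation.
The 1/3 is divided into 3 equal shares of 1/9 among Chetan, Neelam, Omkar.
Chetan is living and takes 1/9.
Neelam is living and takes 1/9.
Omkar is living and takes 1/9.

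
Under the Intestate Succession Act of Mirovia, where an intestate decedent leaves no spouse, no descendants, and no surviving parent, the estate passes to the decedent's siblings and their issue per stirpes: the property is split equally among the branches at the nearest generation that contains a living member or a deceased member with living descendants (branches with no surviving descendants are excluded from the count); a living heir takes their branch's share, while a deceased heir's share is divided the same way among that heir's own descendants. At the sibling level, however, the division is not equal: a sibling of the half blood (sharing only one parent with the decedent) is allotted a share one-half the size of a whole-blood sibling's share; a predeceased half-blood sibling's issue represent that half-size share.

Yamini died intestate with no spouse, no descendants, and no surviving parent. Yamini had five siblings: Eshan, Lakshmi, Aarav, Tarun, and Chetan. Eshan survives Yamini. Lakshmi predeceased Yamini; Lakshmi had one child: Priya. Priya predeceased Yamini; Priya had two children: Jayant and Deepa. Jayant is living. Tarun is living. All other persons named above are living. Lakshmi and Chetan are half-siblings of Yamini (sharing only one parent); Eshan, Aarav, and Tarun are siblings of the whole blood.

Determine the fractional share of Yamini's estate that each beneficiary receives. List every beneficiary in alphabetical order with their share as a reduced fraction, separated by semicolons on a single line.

No spouse, descendants, or parent survives, so the estate passes to Yamini's siblings per stirpes.
Half-blood siblings count for one-half the weight of whole-blood siblings at the initial division.
Dividing 1 in proportion to weights (total weight 4): Eshan (weight 1) → 1/4; Lakshmi (weight 1/2) → 1/8; Aarav (weight 1) → 1/4; Tarun (weight 1) → 1/4; Chetan (weight 1/2) → 1/8.
Eshan is living and takes 1/4.
Lakshmi predeceased; the 1/8 allotted to Lakshmi's branch passes to Lakshmi's issue by representation.
Priya's line is the sole branch at this level, so the full 1/8 passes to Priya's issue by representation.
The 1/8 is divided into 2 equal shares of 1/16 among Jayant, Deepa.
Jayant is living and takes 1/16.
Deepa is living and takes 1/16.
Aarav is living and takes 1/4.
Tarun is living and takes 1/4.
Chetan is living and takes 1/8.

Aarav 1/4; Chetan 1/8; Deepa 1/16; Eshan 1/4; Jayant 1/16; Tarun 1/4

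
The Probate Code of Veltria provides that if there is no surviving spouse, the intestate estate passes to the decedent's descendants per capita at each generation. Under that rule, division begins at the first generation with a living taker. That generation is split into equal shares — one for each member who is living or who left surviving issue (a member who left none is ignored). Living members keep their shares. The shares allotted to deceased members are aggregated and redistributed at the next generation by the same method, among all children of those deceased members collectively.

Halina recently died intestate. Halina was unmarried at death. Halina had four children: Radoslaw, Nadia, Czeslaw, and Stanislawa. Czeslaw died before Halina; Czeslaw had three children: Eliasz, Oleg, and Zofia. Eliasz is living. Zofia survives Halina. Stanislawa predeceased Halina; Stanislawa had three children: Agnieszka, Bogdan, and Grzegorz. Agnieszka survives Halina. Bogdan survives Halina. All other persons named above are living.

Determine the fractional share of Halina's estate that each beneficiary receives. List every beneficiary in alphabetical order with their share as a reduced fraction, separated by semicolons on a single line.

Agnieszka 1/12; Bogdan 1/12; Eliasz 1/12; Grzegorz 1/12; Nadia 1/4; Oleg 1/12; Radoslaw 1/4; Zofia 1/12

There is no surviving spouse, so the entire estate passes to Halina's descendants per capita at each generation.
At generation 1 (Radoslaw, Nadia, Czeslaw, Stanislawa) there are 4 shares of (1)/4 = 1/4 each.
Living: Radoslaw and Nadia — each takes 1/4.
Deceased: Czeslaw and Stanislawa. Their combined 1/2 is pooled and carried to generation 2.
At generation 2 (Eliasz, Oleg, Zofia, Agnieszka, Bogdan, Grzegorz) there are 6 shares of (1/2)/6 = 1/12 each.
Living: Eliasz, Oleg, Zofia, Agnieszka, Bogdan, and Grzegorz — each takes 1/12.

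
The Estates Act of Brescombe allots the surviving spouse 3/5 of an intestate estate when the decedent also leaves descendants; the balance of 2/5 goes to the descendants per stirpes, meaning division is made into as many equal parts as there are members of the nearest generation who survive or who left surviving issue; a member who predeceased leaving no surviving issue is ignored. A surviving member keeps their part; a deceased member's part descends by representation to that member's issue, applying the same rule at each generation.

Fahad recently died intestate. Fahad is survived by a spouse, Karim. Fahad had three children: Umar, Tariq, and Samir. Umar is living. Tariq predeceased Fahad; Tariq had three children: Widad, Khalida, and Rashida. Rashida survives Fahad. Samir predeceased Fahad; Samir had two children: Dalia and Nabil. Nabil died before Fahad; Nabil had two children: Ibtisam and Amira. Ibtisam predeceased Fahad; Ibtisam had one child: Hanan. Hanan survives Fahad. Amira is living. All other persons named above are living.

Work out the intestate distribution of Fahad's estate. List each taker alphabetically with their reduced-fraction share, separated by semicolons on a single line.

Karim, as surviving spouse, takes 3/5.
The remaining 2/5 passes to Fahad's descendants per stirpes.
The 2/5 is divided into 3 equal shares of 2/15 among Umar, Tariq, Samir.
Umar is living and takes 2/15.
Tariq predeceased; the 2/15 allotted to Tariq's branch passes to Tariq's issue by representation.
The 2/15 is divided into 3 equal shares of 2/45 among Widad, Khalida, Rashida.
Widad is living and takes 2/45.
Khalida is living and takes 2/45.
Rashida is living and takes 2/45.
Samir predeceased; the 2/15 allotted to Samir's branch passes to Samir's issue by representation.
The 2/15 is divided into 2 equal shares of 1/15 among Dalia, Nabil.
Dalia is living and takes 1/15.
Nabil predeceased; the 1/15 allotted to Nabil's branch passes to Nabil's issue by representation.
The 1/15 is divided into 2 equal shares of 1/30 among Ibtisam, Amira.
Ibtisam predeceased; the 1/30 allotted to Ibtisam's branch passes to Ibtisam's issue by representation.
Hanan is the sole taker at this level and receives the full 1/30.
Amira is living and takes 1/30.

Amira 1/30; Dalia 1/15; Hanan 1/30; Karim 3/5; Khalida 2/45; Rashida 2/45; Umar 2/15; Widad 2/45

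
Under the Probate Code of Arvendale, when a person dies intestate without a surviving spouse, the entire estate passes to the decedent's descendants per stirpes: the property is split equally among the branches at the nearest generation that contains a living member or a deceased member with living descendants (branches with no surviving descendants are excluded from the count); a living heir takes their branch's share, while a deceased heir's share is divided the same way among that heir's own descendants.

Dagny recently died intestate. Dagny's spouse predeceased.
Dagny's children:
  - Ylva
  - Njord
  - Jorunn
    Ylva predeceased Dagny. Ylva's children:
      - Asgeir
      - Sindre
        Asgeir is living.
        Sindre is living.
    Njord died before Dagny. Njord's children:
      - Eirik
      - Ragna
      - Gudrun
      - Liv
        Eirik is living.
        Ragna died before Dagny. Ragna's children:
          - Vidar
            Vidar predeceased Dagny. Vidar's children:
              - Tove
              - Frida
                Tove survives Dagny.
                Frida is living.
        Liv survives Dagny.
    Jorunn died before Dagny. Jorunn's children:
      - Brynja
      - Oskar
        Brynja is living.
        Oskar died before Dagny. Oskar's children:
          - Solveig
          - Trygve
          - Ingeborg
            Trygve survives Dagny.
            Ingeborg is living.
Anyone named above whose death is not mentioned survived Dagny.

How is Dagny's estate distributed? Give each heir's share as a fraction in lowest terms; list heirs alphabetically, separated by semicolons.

There is no surviving spouse, so the entire estate passes to Dagny's descendants per stirpes.
The estate is divided into 3 equal shares of 1/3 among Ylva, Njord, Jorunn.
Ylva predeceased; the 1/3 allotted to Ylva's branch passes to Ylva's issue by representation.
The 1/3 is divided into 2 equal shares of 1/6 among Asgeir, Sindre.
Asgeir is living and takes 1/6.
Sindre is living and takes 1/6.
Njord predeceased; the 1/3 allotted to Njord's branch passes to Njord's issue by representation.
The 1/3 is divided into 4 equal shares of 1/12 among Eirik, Ragna, Gudrun, Liv.
Eirik is living and takes 1/12.
Ragna predeceased; the 1/12 allotted to Ragna's branch passes to Ragna's issue by representation.
Vidar's line is the sole branch at this level, so the full 1/12 passes to Vidar's issue by representation.
The 1/12 is divided into 2 equal shares of 1/24 among Tove, Frida.
Tove is living and takes 1/24.
Frida is living and takes 1/24.
Gudrun is living and takes 1/12.
Liv is living and takes 1/12.
Jorunn predeceased; the 1/3 allotted to Jorunn's branch passes to Jorunn's issue by representation.
The 1/3 is divided into 2 equal shares of 1/6 among Brynja, Oskar.
Brynja is living and takes 1/6.
Oskar predeceased; the 1/6 allotted to Oskar's branch passes to Oskar's issue by representation.
The 1/6 is divided into 3 equal shares of 1/18 among Solveig, Trygve, Ingeborg.
Solveig is living and takes 1/18.
Trygve is living and takes 1/18.
Ingeborg is living and takes 1/18.

Asgeir 1/6; Brynja 1/6; Eirik 1/12; Frida 1/24; Gudrun 1/12; Ingeborg 1/18; Liv 1/12; Sindre 1/6; Solveig 1/18; Tove 1/24; Trygve 1/18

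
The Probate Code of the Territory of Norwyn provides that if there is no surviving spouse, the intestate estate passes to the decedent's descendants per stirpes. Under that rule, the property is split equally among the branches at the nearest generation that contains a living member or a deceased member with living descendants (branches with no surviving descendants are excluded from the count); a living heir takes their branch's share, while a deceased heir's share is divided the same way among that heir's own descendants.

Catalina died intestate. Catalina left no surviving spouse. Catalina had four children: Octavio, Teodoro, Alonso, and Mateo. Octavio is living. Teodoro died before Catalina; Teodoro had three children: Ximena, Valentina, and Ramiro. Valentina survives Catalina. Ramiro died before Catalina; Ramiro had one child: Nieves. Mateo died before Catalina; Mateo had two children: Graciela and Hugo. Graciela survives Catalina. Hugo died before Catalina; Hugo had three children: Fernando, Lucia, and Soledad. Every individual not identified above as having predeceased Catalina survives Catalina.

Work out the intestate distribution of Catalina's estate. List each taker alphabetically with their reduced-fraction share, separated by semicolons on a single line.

Alonso 1/4; Fernando 1/24; Graciela 1/8; Lucia 1/24; Nieves 1/12; Octavio 1/4; Soledad 1/24; Valentina 1/12; Ximena 1/12

There is no surviving spouse, so the entire estate passes to Catalina's descendants per stirpes.
The estate is divided into 4 equal shares of 1/4 among Octavio, Teodoro, Alonso, Mateo.
Octavio is living and takes 1/4.
Teodoro predeceased; the 1/4 allotted to Teodoro's branch passes to Teodoro's issue by representation.
The 1/4 is divided into 3 equal shares of 1/12 among Ximena, Valentina, Ramiro.
Ximena is living and takes 1/12.
Valentina is living and takes 1/12.
Ramiro predeceased; the 1/12 allotted to Ramiro's branch passes to Ramiro's issue by representation.
Nieves is the sole taker at this level and receives the full 1/12.
Alonso is living and takes 1/4.
Mateo predeceased; the 1/4 allotted to Mateo's branch passes to Mateo's issue by representation.
The 1/4 is divided into 2 equal shares of 1/8 among Graciela, Hugo.
Graciela is living and takes 1/8.
Hugo predeceased; the 1/8 allotted to Hugo's branch passes to Hugo's issue by representation.
The 1/8 is divided into 3 equal shares of 1/24 among Fernando, Lucia, Soledad.
Fernando is living and takes 1/24.
Lucia is living and takes 1/24.
Soledad is living and takes 1/24.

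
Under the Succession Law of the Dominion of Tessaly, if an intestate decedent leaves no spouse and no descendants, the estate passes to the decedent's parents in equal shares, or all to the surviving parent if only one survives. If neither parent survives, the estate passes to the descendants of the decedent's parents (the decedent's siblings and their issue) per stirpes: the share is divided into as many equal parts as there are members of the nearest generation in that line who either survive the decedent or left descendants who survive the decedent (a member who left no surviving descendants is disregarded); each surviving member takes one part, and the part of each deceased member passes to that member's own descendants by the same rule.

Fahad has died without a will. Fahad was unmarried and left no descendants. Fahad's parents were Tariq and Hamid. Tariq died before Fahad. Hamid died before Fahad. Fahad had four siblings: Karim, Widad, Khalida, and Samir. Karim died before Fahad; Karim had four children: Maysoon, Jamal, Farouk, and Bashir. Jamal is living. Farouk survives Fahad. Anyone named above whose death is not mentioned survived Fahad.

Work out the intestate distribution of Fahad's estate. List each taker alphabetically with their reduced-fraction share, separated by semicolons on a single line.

Bashir 1/16; Farouk 1/16; Jamal 1/16; Khalida 1/4; Maysoon 1/16; Samir 1/4; Widad 1/4

Neither parent survives and there are no descendants, so the estate passes to Fahad's siblings and their issue per stirpes.
The estate is divided into 4 equal shares of 1/4 among Karim, Widad, Khalida, Samir.
Karim predeceased; the 1/4 allotted to Karim's branch passes to Karim's issue by representation.
The 1/4 is divided into 4 equal shares of 1/16 among Maysoon, Jamal, Farouk, Bashir.
Maysoon is living and takes 1/16.
Jamal is living and takes 1/16.
Farouk is living and takes 1/16.
Bashir is living and takes 1/16.
Widad is living and takes 1/4.
Khalida is living and takes 1/4.
Samir is living and takes 1/4.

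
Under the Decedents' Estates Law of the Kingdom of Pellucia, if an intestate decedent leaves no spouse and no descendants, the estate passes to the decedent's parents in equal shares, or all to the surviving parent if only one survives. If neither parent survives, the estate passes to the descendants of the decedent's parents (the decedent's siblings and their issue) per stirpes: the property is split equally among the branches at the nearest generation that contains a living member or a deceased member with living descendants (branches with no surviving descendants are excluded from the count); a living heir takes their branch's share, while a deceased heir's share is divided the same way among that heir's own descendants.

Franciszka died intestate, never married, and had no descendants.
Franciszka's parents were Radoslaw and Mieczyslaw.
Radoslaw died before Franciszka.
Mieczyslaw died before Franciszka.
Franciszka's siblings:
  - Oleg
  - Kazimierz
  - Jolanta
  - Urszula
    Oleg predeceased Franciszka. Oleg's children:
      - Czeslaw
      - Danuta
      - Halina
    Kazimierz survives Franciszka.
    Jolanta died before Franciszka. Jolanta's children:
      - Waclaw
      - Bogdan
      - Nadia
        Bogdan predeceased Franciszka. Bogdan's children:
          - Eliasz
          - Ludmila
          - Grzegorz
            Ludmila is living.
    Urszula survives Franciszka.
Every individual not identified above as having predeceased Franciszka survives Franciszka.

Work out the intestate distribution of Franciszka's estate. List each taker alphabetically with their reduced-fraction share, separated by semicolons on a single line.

Neither parent survives and there are no descendants, so the estate passes to Franciszka's siblings and their issue per stirpes.
The estate is divided into 4 equal shares of 1/4 among Oleg, Kazimierz, Jolanta, Urszula.
Oleg predeceased; the 1/4 allotted to Oleg's branch passes to Oleg's issue by representation.
The 1/4 is divided into 3 equal shares of 1/12 among Czeslaw, Danuta, Halina.
Czeslaw is living and takes 1/12.
Danuta is living and takes 1/12.
Halina is living and takes 1/12.
Kazimierz is living and takes 1/4.
Jolanta predeceased; the 1/4 allotted to Jolanta's branch passes to Jolanta's issue by representation.
The 1/4 is divided into 3 equal shares of 1/12 among Waclaw, Bogdan, Nadia.
Waclaw is living and takes 1/12.
Bogdan predeceased; the 1/12 allotted to Bogdan's branch passes to Bogdan's issue by representation.
The 1/12 is divided into 3 equal shares of 1/36 among Eliasz, Ludmila, Grzegorz.
Eliasz is living and takes 1/36.
Ludmila is living and takes 1/36.
Grzegorz is living and takes 1/36.
Nadia is living and takes 1/12.
Urszula is living and takes 1/4.

Czeslaw 1/12; Danuta 1/12; Eliasz 1/36; Grzegorz 1/36; Halina 1/12; Kazimierz 1/4; Ludmila 1/36; Nadia 1/12; Urszula 1/4; Waclaw 1/12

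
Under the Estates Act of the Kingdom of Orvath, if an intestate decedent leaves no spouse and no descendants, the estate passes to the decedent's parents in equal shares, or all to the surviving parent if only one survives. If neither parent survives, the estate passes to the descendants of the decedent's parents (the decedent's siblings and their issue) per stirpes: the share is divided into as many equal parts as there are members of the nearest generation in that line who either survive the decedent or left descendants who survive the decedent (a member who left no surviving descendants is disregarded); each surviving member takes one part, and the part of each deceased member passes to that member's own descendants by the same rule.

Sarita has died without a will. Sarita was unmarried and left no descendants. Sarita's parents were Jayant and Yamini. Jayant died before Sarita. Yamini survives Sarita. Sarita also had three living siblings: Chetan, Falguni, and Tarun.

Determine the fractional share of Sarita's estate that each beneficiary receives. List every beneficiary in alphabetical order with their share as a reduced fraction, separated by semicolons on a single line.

Yamini 1

Only one parent, Yamini, survives, so Yamini takes the entire estate. The siblings take nothing because a surviving parent has priority.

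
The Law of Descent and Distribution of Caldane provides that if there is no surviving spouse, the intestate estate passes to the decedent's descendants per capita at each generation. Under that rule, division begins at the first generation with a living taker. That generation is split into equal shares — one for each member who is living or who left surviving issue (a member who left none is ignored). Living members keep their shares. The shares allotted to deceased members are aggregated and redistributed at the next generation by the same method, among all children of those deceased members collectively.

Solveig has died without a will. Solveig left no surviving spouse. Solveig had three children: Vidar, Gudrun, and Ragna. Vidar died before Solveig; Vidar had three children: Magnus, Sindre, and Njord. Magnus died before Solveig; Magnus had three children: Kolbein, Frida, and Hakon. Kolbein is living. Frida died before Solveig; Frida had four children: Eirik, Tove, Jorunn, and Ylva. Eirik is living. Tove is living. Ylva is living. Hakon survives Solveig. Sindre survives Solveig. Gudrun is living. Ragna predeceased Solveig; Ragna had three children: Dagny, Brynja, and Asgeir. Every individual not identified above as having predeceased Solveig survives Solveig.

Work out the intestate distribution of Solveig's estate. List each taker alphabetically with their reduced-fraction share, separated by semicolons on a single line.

There is no surviving spouse, so the entire estate passes to Solveig's descendants per capita at each generation.
At generation 1 (Vidar, Gudrun, Ragna) there are 3 shares of (1)/3 = 1/3 each.
Living: Gudrun — each takes 1/3.
Deceased: Vidar and Ragna. Their combined 2/3 is pooled and carried to generation 2.
At generation 2 (Magnus, Sindre, Njord, Dagny, Brynja, Asgeir) there are 6 shares of (2/3)/6 = 1/9 each.
Living: Sindre, Njord, Dagny, Brynja, and Asgeir — each takes 1/9.
Deceased: Magnus. That 1/9 share is carried to generation 3.
At generation 3 (Kolbein, Frida, Hakon) there are 3 shares of (1/9)/3 = 1/27 each.
Living: Kolbein and Hakon — each takes 1/27.
Deceased: Frida. That 1/27 share is carried to generation 4.
At generation 4 (Eirik, Tove, Jorunn, Ylva) there are 4 shares of (1/27)/4 = 1/108 each.
Living: Eirik, Tove, Jorunn, and Ylva — each takes 1/108.

Asgeir 1/9; Brynja 1/9; Dagny 1/9; Eirik 1/108; Gudrun 1/3; Hakon 1/27; Jorunn 1/108; Kolbein 1/27; Njord 1/9; Sindre 1/9; Tove 1/108; Ylva 1/108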